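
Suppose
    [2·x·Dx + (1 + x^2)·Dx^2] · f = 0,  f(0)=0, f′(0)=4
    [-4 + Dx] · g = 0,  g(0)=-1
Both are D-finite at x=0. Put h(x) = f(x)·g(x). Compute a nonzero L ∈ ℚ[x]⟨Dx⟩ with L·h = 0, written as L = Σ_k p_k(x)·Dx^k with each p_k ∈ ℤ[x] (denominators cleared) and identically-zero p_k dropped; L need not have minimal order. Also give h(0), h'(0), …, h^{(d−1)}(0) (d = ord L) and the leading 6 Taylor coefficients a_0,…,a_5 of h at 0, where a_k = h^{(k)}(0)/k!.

f: a_k = 0, 4, 0, -4/3, 0, 4/5, …
g: a_k = -1, -4, -8, -32/3, -32/3, -128/15, …
Product ⇒ symmetric product L₀, ord ≤ 2.
L = (16 - 8·x + 16·x^2) + (-8 + 2·x - 8·x^2)·Dx + (1 + x^2)·Dx^2  (order 2).
h: a_k = 0, -4, -16, -92/3, -112/3, -164/5, …
ICs: h(0) = 0, h′(0) = -4.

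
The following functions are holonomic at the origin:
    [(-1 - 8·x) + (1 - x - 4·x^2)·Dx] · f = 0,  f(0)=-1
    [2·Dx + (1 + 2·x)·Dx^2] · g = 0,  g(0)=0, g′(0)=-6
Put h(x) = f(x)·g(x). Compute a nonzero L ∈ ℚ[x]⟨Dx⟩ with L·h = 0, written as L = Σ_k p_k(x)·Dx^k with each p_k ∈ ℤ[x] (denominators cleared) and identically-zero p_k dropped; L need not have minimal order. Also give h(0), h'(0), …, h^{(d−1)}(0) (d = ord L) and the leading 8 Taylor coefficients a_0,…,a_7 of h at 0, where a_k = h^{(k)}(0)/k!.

L = (10 + 32·x) + (22·x + 40·x^2)·Dx + (-1 - x + 6·x^2 + 8·x^3)·Dx^2  (order 2).
h: a_k = 0, 6, 0, 32, 20, 836/5, 1076/5, 6572/7, …
ICs: h(0) = 0, h′(0) = 6.

f: a_k = -1, -1, -5, -9, -29, -65, -181, -441, …
g: a_k = 0, -6, 6, -8, 12, -96/5, 32, -384/7, …
f·g: L₀ = L_f ⊗_s L_g, ord ≤ 1·2.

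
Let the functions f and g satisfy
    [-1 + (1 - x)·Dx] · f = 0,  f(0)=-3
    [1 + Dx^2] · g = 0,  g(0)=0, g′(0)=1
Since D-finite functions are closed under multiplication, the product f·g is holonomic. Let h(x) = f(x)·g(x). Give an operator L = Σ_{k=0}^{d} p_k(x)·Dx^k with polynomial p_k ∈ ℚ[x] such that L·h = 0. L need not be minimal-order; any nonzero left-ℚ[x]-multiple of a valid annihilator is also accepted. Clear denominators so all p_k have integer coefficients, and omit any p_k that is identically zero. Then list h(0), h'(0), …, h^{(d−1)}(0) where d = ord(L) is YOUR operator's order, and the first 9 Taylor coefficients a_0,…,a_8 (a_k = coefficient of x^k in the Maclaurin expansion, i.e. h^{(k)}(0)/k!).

L = (-1 + x) + 2·Dx + (-1 + x)·Dx^2  (order 2).
h: a_k = 0, -3, -3, -5/2, -5/2, -101/40, -101/40, -4241/1680, -4241/1680, …
ICs: h(0) = 0, h′(0) = -3.

f: a_k = -3, -3, -3, -3, -3, -3, -3, -3, -3, …
g: a_k = 0, 1, 0, -1/6, 0, 1/120, 0, -1/5040, 0, …
Product ⇒ symmetric product L₀, ord ≤ 2.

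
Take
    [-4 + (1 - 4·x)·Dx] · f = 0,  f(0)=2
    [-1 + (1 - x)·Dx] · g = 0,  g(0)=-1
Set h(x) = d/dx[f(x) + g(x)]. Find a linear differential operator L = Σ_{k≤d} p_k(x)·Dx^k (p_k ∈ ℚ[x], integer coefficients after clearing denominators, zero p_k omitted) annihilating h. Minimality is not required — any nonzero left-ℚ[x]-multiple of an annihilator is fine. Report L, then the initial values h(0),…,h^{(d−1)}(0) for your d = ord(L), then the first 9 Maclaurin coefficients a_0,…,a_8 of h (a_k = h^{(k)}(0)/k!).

f: a_k = 2, 8, 32, 128, 512, 2048, 8192, 32768, 131072, …
g: a_k = -1, -1, -1, -1, -1, -1, -1, -1, -1, …
Sum ⇒ L₀ = lclm(L_f,L_g) in ℚ(x)⟨Dx⟩.
Derive L from L₀ (diff closure).
L = 24 + (-15 + 24·x)·Dx + (1 - 5·x + 4·x^2)·Dx^2  (order 2).
h: a_k = 7, 62, 381, 2044, 10235, 49146, 229369, 1048568, 4718583, …
ICs: h(0) = 7, h′(0) = 62.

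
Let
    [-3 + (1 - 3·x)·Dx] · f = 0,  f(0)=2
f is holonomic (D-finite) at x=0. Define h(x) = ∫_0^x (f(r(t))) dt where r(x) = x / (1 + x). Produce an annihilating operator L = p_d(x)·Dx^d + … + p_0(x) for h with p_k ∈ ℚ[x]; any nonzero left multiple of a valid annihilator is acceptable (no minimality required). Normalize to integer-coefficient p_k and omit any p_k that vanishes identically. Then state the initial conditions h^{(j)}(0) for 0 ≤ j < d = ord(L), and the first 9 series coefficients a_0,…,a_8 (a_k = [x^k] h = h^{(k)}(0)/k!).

f: a_k = 2, 6, 18, 54, 162, 486, 1458, 4374, 13122, …
Substitute x→r, Dx→(1/r')Dx; clear ⇒ L₀.
h=∫h₀ ⇒ L = L₀·Dx.
L = 3·Dx + (-1 + x + 2·x^2)·Dx^2  (order 2).
h: a_k = 0, 2, 3, 4, 6, 48/5, 16, 192/7, 48, …
ICs: h(0) = 0, h′(0) = 2.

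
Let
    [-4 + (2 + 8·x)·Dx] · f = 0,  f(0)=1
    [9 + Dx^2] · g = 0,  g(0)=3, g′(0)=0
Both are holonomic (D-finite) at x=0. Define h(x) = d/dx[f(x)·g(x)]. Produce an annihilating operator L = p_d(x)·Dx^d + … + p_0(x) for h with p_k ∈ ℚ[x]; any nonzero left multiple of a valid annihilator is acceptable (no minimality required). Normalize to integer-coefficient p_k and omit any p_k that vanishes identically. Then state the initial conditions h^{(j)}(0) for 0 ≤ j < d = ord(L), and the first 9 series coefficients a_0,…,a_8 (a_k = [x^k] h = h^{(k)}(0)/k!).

f: a_k = 1, 2, -2, 4, -10, 28, -84, 264, -858, …
g: a_k = 3, 0, -27/2, 0, 81/8, 0, -243/80, 0, 2187/4480, …
f·g: L₀ = L_f ⊗_s L_g, ord ≤ 1·2.
h₀' ⇒ L via d/dx closure of L₀.
L = (131 + 1392·x + 4512·x^2 + 6912·x^3 + 6912·x^4) + (4 - 80·x - 576·x^2 - 768·x^3)·Dx + (7 + 80·x + 352·x^2 + 768·x^3 + 768·x^4)·Dx^2  (order 2).
h: a_k = 6, -39, -45, 57/2, 1005/4, -33669/40, 125559/40, -6875397/560, 106612659/2240, …
ICs: h(0) = 6, h′(0) = -39.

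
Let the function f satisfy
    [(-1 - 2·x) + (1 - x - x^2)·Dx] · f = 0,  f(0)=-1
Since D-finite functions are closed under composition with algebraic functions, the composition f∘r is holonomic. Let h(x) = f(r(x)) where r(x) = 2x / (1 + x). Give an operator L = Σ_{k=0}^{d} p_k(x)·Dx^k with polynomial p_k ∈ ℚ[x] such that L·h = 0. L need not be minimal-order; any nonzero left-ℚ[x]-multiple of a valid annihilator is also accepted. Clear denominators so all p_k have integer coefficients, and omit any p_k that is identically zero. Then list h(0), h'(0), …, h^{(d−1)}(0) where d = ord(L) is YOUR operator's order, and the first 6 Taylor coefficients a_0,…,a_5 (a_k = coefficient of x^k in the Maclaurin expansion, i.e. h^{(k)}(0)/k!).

L = (2 + 10·x) + (-1 - x + 5·x^2 + 5·x^3)·Dx  (order 1).
h: a_k = -1, -2, -6, -10, -30, -50, …
ICs: h(0) = -1.

f: a_k = -1, -1, -2, -3, -5, -8, …
f∘r: x↦r, Dx↦Dx/r' in L_f ⇒ L₀.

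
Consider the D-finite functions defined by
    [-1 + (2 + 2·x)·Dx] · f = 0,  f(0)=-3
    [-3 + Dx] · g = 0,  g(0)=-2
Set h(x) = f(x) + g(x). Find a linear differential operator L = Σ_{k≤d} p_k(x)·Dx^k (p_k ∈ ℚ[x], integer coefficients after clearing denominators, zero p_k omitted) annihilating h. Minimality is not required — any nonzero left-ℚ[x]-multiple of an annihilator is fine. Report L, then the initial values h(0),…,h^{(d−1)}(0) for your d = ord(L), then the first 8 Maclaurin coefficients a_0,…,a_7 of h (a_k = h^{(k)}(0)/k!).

f: a_k = -3, -3/2, 3/8, -3/16, 15/128, -21/256, 63/1024, -99/2048, …
g: a_k = -2, -6, -9, -9, -27/4, -81/20, -81/40, -243/280, …
L₀ := lclm(L_f,L_g); ord L₀ ≤ 1+1.
L = (21 + 18·x) + (-37 - 72·x - 36·x^2)·Dx + (10 + 22·x + 12·x^2)·Dx^2  (order 2).
h: a_k = -5, -15/2, -69/8, -147/16, -849/128, -5289/1280, -10053/5120, -65673/71680, …
ICs: h(0) = -5, h′(0) = -15/2.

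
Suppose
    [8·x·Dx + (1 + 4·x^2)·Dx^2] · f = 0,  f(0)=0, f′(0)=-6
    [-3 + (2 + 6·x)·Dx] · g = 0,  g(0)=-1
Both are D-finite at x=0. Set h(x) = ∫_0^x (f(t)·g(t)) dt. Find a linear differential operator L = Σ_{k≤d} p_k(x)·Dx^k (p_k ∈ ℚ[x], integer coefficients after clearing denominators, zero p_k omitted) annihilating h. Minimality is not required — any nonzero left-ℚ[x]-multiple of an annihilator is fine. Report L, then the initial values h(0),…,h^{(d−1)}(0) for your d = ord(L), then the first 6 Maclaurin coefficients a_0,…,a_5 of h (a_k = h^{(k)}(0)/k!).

f: a_k = 0, -6, 0, 8, 0, -96/5, …
g: a_k = -1, -3/2, 9/8, -27/16, 405/128, -1701/256, …
Product ⇒ symmetric product L₀, ord ≤ 2.
h=∫h₀ ⇒ L = L₀·Dx.
L = (27 - 48·x - 36·x^2)·Dx + (-12 - 4·x + 144·x^2 + 144·x^3)·Dx^2 + (4 + 24·x + 52·x^2 + 96·x^3 + 144·x^4)·Dx^3  (order 3).
h: a_k = 0, 0, 3, 3, -59/16, -3/8, …
ICs: h(0) = 0, h′(0) = 0, h′′(0) = 6.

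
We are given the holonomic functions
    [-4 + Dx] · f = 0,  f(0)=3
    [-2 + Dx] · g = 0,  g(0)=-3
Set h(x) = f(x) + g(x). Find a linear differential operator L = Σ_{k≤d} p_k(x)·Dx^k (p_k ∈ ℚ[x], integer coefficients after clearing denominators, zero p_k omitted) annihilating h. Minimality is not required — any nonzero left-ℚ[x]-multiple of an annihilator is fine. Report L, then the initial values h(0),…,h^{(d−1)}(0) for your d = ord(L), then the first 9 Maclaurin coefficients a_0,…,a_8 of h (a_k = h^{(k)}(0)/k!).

L = 8 - 6·Dx + Dx^2  (order 2).
h: a_k = 0, 6, 18, 28, 30, 124/5, 84/5, 1016/105, 34/7, …
ICs: h(0) = 0, h′(0) = 6.

f: a_k = 3, 12, 24, 32, 32, 128/5, 256/15, 1024/105, 512/105, …
g: a_k = -3, -6, -6, -4, -2, -4/5, -4/15, -8/105, -2/105, …
Weyl lclm of L_f,L_g ⇒ L₀ (ord ≤ 2).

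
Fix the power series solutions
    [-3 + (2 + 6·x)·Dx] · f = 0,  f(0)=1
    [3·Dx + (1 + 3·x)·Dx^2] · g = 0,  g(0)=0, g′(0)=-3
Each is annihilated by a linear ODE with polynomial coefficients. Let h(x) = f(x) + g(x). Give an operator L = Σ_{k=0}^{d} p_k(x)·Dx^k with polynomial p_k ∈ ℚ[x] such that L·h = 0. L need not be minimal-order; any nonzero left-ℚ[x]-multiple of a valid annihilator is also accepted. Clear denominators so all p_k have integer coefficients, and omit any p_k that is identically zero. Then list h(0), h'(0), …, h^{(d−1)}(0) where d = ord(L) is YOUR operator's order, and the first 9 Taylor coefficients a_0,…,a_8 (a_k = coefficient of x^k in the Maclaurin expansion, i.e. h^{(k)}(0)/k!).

f: a_k = 1, 3/2, -9/8, 27/16, -405/128, 1701/256, -15309/1024, 72171/2048, -2814669/32768, …
g: a_k = 0, -3, 9/2, -9, 81/4, -243/5, 243/2, -2187/7, 6561/8, …
L₀ := lclm(L_f,L_g); ord L₀ ≤ 1+2.
L = 9·Dx + (15 + 45·x)·Dx^2 + (2 + 12·x + 18·x^2)·Dx^3  (order 3).
h: a_k = 1, -3/2, 27/8, -117/16, 2187/128, -53703/1280, 109107/1024, -3973779/14336, 24059187/32768, …
ICs: h(0) = 1, h′(0) = -3/2, h′′(0) = 27/4.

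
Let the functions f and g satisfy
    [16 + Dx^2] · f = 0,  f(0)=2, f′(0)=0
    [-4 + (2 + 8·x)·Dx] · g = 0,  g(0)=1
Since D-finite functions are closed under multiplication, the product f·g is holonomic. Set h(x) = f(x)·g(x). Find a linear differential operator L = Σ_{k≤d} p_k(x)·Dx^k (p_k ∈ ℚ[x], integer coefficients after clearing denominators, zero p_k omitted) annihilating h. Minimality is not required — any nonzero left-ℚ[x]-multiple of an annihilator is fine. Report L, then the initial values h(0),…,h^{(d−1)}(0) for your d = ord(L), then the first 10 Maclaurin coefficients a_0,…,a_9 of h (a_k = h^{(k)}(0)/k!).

L = (28 + 128·x + 256·x^2) + (-4 - 16·x)·Dx + (1 + 8·x + 16·x^2)·Dx^2  (order 2).
h: a_k = 2, 4, -20, -24, 100/3, 104/3, -2792/45, 6416/45, -176188/315, 215704/105, …
ICs: h(0) = 2, h′(0) = 4.

f: a_k = 2, 0, -16, 0, 64/3, 0, -512/45, 0, 1024/315, 0, …
g: a_k = 1, 2, -2, 4, -10, 28, -84, 264, -858, 2860, …
h₀=f·g: eliminate ⇒ L₀, order ≤ 2·1.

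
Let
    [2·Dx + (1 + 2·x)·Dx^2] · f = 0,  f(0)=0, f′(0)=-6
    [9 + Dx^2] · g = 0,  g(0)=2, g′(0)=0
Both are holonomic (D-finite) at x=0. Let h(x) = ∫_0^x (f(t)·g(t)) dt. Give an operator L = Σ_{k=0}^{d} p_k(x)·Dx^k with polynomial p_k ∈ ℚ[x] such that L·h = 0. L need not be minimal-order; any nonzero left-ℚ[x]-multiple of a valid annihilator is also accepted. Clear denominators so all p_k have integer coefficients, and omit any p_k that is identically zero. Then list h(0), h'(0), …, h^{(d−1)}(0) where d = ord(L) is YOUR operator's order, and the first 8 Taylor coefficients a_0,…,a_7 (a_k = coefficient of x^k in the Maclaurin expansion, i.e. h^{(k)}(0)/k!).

L = (63 + 1053·x + 3969·x^2 + 5832·x^3 + 2916·x^4)·Dx + (63 + 450·x + 972·x^2 + 648·x^3)·Dx^2 + (25 + 270·x + 918·x^2 + 1296·x^3 + 648·x^4)·Dx^3 + (7 + 50·x + 108·x^2 + 72·x^3)·Dx^4 + (2 + 17·x + 53·x^2 + 72·x^3 + 36·x^4)·Dx^5  (order 5).
h: a_k = 0, 0, -6, 4, 19/2, -6, -23/20, -1/2, …
ICs: h(0) = 0, h′(0) = 0, h′′(0) = -12, h′′′(0) = 24, h′′′′(0) = 228.

f: a_k = 0, -6, 6, -8, 12, -96/5, 32, -384/7, …
g: a_k = 2, 0, -9, 0, 27/4, 0, -81/40, 0, …
L₀ := L_f ⊗_s L_g (sym. prod.), ord ≤ 4.
h=∫h₀ ⇒ L = L₀·Dx.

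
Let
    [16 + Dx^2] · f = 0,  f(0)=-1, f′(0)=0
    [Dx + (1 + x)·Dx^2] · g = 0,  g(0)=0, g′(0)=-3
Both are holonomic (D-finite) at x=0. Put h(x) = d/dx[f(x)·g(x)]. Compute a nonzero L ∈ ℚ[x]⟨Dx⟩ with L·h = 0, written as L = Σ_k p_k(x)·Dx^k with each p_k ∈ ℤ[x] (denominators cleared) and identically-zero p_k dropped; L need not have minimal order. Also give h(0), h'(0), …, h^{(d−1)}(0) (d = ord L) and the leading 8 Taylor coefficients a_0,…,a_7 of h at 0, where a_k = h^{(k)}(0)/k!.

f: a_k = -1, 0, 8, 0, -32/3, 0, 256/45, 0, …
g: a_k = 0, -3, 3/2, -1, 3/4, -3/5, 1/2, -3/7, …
h₀=f·g: eliminate ⇒ L₀, order ≤ 2·2.
Differentiate: ansatz ord ≤ ord L₀ ⇒ L.
L = (96160 + 647168·x + 1757184·x^2 + 2482176·x^3 + 1931264·x^4 + 786432·x^5 + 131072·x^6) + (13728 + 74144·x + 156160·x^2 + 161280·x^3 + 81920·x^4 + 16384·x^5)·Dx + (13546 + 87008·x + 228848·x^2 + 316416·x^3 + 242944·x^4 + 98304·x^5 + 16384·x^6)·Dx^2 + (858 + 4634·x + 9760·x^2 + 10080·x^3 + 5120·x^4 + 1024·x^5)·Dx^3 + (471 + 2910·x + 7439·x^2 + 10080·x^3 + 7640·x^4 + 3072·x^5 + 512·x^6)·Dx^4  (order 4).
h: a_k = 3, -3, -69, 45, 123, -63, -377/5, 499/15, …
ICs: h(0) = 3, h′(0) = -3, h′′(0) = -138, h′′′(0) = 270.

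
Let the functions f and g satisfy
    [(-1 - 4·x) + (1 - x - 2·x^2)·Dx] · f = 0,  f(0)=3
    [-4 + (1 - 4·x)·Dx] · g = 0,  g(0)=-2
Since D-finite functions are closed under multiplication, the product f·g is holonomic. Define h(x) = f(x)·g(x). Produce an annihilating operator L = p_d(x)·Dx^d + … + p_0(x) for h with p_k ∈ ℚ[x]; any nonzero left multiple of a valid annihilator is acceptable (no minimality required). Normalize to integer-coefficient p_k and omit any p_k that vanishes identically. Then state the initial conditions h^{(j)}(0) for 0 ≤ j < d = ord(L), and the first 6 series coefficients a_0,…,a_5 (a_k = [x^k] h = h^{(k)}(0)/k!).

f: a_k = 3, 3, 9, 15, 33, 63, …
g: a_k = -2, -8, -32, -128, -512, -2048, …
L₀ := L_f ⊗_s L_g (sym. prod.), ord ≤ 1.
L = (-5 + 4·x + 24·x^2) + (1 - 5·x + 2·x^2 + 8·x^3)·Dx  (order 1).
h: a_k = -6, -30, -138, -582, -2394, -9702, …
ICs: h(0) = -6.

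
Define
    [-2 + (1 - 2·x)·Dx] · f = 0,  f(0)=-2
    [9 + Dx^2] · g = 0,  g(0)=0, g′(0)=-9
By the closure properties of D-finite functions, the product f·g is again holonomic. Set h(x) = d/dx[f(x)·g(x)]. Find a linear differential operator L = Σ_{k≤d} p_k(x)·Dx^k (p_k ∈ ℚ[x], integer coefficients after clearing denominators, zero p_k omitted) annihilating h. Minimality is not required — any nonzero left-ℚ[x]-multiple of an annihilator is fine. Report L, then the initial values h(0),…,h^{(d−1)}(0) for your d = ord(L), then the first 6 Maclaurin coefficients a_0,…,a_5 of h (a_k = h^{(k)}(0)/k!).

f: a_k = -2, -4, -8, -16, -32, -64, …
g: a_k = 0, -9, 0, 27/2, 0, -243/40, …
L₀ := L_f ⊗_s L_g (sym. prod.), ord ≤ 2.
Differentiate: ansatz ord ≤ ord L₀ ⇒ L.
L = (1 - 36·x + 36·x^2) + (-4 + 8·x)·Dx + (1 - 4·x + 4·x^2)·Dx^2  (order 2).
h: a_k = 18, 72, 135, 360, 3843/4, 11529/5, …
ICs: h(0) = 18, h′(0) = 72.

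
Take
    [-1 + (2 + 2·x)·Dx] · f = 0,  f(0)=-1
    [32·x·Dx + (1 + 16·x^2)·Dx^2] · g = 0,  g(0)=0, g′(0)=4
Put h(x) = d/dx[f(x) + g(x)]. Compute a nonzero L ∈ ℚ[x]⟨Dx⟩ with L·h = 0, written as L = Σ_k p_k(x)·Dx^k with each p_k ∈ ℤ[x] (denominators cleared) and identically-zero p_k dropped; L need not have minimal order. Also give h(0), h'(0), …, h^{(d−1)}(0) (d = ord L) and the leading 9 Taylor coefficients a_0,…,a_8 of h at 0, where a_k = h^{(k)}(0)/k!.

L = (-64 - 160·x + 3072·x^2 + 1536·x^3) + (-131 - 256·x + 5920·x^2 + 12288·x^3 + 5376·x^4)·Dx + (-2 + 126·x + 192·x^2 + 2112·x^3 + 3584·x^4 + 1536·x^5)·Dx^2  (order 2).
h: a_k = 7/2, 1/4, -1027/16, 5/32, 262109/256, 63/512, -33554663/2048, 429/4096, 17179862749/65536, …
ICs: h(0) = 7/2, h′(0) = 1/4.

f: a_k = -1, -1/2, 1/8, -1/16, 5/128, -7/256, 21/1024, -33/2048, 429/32768, …
g: a_k = 0, 4, 0, -64/3, 0, 1024/5, 0, -16384/7, 0, …
h₀=f+g: left-lcm gives L₀, ord ≤ 3.
Derive L from L₀ (diff closure).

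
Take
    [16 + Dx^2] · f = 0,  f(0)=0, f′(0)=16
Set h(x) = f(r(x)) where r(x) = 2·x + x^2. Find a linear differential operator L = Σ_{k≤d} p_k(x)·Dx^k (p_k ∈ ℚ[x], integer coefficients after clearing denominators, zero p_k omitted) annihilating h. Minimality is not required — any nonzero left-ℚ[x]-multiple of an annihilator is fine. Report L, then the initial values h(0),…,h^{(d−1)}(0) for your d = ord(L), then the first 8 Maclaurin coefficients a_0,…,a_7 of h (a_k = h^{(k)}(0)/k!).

f: a_k = 0, 16, 0, -128/3, 0, 512/15, 0, -4096/315, …
L₀ from L_f via x↦r, Dx↦r'^{-1}Dx.
L = (64 + 192·x + 192·x^2 + 64·x^3) - Dx + (1 + x)·Dx^2  (order 2).
h: a_k = 0, 32, 16, -1024/3, -512, 12544/15, 2688, 335872/315, …
ICs: h(0) = 0, h′(0) = 32.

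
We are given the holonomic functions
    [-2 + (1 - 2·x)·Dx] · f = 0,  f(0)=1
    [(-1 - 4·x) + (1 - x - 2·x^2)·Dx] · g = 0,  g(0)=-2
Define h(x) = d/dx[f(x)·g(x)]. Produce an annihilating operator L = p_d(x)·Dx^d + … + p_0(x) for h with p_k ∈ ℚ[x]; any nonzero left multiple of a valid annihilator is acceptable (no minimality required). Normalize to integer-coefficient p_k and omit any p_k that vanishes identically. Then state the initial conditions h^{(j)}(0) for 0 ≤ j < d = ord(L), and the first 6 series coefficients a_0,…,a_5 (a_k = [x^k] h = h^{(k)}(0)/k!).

L = (6 + 16·x + 16·x^2) + (-1 - x + 4·x^2 + 4·x^3)·Dx  (order 1).
h: a_k = -6, -36, -138, -456, -1350, -3756, …
ICs: h(0) = -6.

f: a_k = 1, 2, 4, 8, 16, 32, …
g: a_k = -2, -2, -6, -10, -22, -42, …
L₀ := L_f ⊗_s L_g (sym. prod.), ord ≤ 1.
h=h₀': d/dx-closure on L₀ ⇒ L.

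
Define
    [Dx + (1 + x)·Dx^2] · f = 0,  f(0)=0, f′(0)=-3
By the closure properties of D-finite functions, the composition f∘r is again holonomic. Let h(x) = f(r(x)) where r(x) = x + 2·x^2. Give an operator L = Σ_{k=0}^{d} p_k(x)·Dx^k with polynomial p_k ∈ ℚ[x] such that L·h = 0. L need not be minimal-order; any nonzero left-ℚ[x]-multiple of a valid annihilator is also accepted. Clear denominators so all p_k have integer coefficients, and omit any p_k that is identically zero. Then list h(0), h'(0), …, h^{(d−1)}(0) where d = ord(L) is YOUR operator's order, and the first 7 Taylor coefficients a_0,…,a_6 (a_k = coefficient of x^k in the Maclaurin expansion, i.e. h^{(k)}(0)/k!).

f: a_k = 0, -3, 3/2, -1, 3/4, -3/5, 1/2, …
L₀ from L_f via x↦r, Dx↦r'^{-1}Dx.
L = (-3 + 4·x + 8·x^2)·Dx + (1 + 5·x + 6·x^2 + 8·x^3)·Dx^2  (order 2).
h: a_k = 0, -3, -9/2, 5, 3/4, -33/5, 9/2, …
ICs: h(0) = 0, h′(0) = -3.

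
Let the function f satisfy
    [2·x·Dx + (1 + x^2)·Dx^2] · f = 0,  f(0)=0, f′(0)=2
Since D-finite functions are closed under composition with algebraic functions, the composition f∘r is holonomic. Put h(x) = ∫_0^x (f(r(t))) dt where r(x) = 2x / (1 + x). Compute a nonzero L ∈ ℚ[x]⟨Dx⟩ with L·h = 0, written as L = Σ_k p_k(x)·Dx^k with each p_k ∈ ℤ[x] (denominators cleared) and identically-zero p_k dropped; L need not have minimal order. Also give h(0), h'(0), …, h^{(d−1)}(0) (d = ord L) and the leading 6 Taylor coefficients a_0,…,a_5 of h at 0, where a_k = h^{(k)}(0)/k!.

L = (2 + 10·x)·Dx^2 + (1 + 2·x + 5·x^2)·Dx^3  (order 3).
h: a_k = 0, 0, 2, -4/3, -1/3, 12/5, …
ICs: h(0) = 0, h′(0) = 0, h′′(0) = 4.

f: a_k = 0, 2, 0, -2/3, 0, 2/5, …
L₀ from L_f via x↦r, Dx↦r'^{-1}Dx.
h=∫₀ˣh₀: take L = L₀·Dx.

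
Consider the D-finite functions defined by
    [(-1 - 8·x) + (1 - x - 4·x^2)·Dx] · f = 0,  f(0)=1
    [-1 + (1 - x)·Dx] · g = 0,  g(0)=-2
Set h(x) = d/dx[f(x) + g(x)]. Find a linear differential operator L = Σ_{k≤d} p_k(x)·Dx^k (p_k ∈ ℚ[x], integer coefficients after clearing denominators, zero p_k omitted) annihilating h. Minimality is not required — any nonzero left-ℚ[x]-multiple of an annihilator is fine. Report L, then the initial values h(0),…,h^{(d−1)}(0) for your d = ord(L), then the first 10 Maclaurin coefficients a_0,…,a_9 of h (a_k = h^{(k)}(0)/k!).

L = (-6 - 96·x - 384·x^3 + 96·x^4) + (6 + 42·x - 24·x^2 + 144·x^3 - 372·x^4 + 96·x^5)·Dx + (-1 + 2·x - 9·x^2 + 24·x^3 + 28·x^4 - 60·x^5 + 16·x^6)·Dx^2  (order 2).
h: a_k = -1, 6, 21, 108, 315, 1074, 3073, 9304, 26343, 75870, …
ICs: h(0) = -1, h′(0) = 6.

f: a_k = 1, 1, 5, 9, 29, 65, 181, 441, 1165, 2929, …
g: a_k = -2, -2, -2, -2, -2, -2, -2, -2, -2, -2, …
h₀=f+g: left-lcm gives L₀, ord ≤ 2.
h=h₀': d/dx-closure on L₀ ⇒ L.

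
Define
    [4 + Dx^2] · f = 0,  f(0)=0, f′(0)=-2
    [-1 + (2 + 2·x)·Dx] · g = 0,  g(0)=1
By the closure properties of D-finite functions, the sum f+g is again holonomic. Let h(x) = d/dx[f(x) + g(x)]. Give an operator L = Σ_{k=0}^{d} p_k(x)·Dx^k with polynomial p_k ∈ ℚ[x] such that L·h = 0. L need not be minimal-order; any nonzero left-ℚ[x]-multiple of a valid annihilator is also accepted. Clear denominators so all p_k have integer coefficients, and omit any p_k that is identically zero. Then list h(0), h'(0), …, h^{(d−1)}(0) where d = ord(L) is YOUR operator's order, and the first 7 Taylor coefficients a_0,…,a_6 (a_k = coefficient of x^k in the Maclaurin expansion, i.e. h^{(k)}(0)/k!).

L = (-124 - 128·x - 64·x^2) + (-152 - 408·x - 384·x^2 - 128·x^3)·Dx + (-31 - 32·x - 16·x^2)·Dx^2 + (-38 - 102·x - 96·x^2 - 32·x^3)·Dx^3  (order 3).
h: a_k = -3/2, -1/4, 67/16, -5/32, -919/768, -63/512, 26779/92160, …
ICs: h(0) = -3/2, h′(0) = -1/4, h′′(0) = 67/8.

f: a_k = 0, -2, 0, 4/3, 0, -4/15, 0, …
g: a_k = 1, 1/2, -1/8, 1/16, -5/128, 7/256, -21/1024, …
f+g: L₀ = lclm(L_f,L_g), ord ≤ 2+1.
h=h₀': d/dx-closure on L₀ ⇒ L.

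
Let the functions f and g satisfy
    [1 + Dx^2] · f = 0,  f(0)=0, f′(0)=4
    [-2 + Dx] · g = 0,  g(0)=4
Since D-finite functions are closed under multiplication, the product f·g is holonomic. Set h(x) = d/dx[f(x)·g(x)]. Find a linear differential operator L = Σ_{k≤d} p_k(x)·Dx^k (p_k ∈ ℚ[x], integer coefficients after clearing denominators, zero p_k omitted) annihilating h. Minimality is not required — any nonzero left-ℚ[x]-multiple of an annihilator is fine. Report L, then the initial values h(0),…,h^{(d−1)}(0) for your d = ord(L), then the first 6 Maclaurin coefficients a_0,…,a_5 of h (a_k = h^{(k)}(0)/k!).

f: a_k = 0, 4, 0, -2/3, 0, 1/30, …
g: a_k = 4, 8, 8, 16/3, 8/3, 16/15, …
Product ⇒ symmetric product L₀, ord ≤ 2.
Differentiate: ansatz ord ≤ ord L₀ ⇒ L.
L = 5 - 4·Dx + Dx^2  (order 2).
h: a_k = 16, 64, 88, 64, 82/3, 88/15, …
ICs: h(0) = 16, h′(0) = 64.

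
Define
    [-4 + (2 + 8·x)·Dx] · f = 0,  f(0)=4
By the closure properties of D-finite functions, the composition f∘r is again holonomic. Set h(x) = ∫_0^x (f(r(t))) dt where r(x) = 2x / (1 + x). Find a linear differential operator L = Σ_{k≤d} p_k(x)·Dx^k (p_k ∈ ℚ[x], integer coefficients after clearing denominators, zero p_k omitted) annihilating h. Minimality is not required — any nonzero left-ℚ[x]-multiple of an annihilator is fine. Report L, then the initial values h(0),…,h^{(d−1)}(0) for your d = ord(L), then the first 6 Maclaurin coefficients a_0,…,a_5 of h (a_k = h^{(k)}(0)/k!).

f: a_k = 4, 8, -8, 16, -40, 112, …
Substitute x→r, Dx→(1/r')Dx; clear ⇒ L₀.
∫: right-multiply L₀ by Dx.
L = -4·Dx + (1 + 10·x + 9·x^2)·Dx^2  (order 2).
h: a_k = 0, 4, 8, -16, 52, -1136/5, …
ICs: h(0) = 0, h′(0) = 4.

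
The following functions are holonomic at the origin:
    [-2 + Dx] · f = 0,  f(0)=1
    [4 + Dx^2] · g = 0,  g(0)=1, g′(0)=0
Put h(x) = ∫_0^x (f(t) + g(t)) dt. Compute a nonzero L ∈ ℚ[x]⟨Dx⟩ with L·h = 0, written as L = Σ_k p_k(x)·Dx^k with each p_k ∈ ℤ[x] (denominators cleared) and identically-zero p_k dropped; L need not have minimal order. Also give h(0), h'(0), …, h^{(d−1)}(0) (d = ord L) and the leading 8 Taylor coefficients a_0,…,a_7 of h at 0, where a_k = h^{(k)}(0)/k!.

f: a_k = 1, 2, 2, 4/3, 2/3, 4/15, 4/45, 8/315, …
g: a_k = 1, 0, -2, 0, 2/3, 0, -4/45, 0, …
Sum ⇒ L₀ = lclm(L_f,L_g) in ℚ(x)⟨Dx⟩.
Integrate: L := L₀·Dx.
L = -8·Dx + 4·Dx^2 - 2·Dx^3 + Dx^4  (order 4).
h: a_k = 0, 2, 1, 0, 1/3, 4/15, 2/45, 0, …
ICs: h(0) = 0, h′(0) = 2, h′′(0) = 2, h′′′(0) = 0.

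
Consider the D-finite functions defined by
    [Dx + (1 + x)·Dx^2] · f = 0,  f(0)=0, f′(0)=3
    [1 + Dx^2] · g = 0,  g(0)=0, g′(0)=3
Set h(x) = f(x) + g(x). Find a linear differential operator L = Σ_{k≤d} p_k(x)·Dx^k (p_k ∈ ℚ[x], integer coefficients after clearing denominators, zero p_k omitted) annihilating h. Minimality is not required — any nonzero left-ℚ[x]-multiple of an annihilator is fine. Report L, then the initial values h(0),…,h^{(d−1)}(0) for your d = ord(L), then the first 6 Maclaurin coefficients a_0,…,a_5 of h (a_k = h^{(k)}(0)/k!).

L = (7 + 2·x + x^2)·Dx + (3 + 5·x + 3·x^2 + x^3)·Dx^2 + (7 + 2·x + x^2)·Dx^3 + (3 + 5·x + 3·x^2 + x^3)·Dx^4  (order 4).
h: a_k = 0, 6, -3/2, 1/2, -3/4, 5/8, …
ICs: h(0) = 0, h′(0) = 6, h′′(0) = -3, h′′′(0) = 3.

f: a_k = 0, 3, -3/2, 1, -3/4, 3/5, …
g: a_k = 0, 3, 0, -1/2, 0, 1/40, …
f+g: L₀ = lclm(L_f,L_g), ord ≤ 2+2.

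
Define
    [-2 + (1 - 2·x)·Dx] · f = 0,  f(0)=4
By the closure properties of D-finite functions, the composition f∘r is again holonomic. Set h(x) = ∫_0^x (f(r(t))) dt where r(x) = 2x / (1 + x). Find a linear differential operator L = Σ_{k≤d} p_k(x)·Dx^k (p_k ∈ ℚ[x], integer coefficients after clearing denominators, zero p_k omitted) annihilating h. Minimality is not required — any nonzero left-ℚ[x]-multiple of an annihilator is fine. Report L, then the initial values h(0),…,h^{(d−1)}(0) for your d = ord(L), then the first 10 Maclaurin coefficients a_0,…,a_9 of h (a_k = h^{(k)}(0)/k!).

f: a_k = 4, 8, 16, 32, 64, 128, 256, 512, 1024, 2048, …
h₀=f(r): pull back L_f along r ⇒ L₀.
∫: right-multiply L₀ by Dx.
L = 4·Dx + (-1 + 2·x + 3·x^2)·Dx^2  (order 2).
h: a_k = 0, 4, 8, 16, 36, 432/5, 216, 3888/7, 1458, 3888, …
ICs: h(0) = 0, h′(0) = 4.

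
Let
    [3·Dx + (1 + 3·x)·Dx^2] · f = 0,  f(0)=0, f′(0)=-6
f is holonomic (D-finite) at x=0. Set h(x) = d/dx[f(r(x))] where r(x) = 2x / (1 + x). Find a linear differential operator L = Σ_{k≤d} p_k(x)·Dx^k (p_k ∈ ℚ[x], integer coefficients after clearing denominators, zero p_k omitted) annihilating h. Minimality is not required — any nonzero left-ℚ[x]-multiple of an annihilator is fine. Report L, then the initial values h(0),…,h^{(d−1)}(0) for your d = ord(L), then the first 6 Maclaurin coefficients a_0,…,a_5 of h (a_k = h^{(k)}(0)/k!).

L = (8 + 14·x) + (1 + 8·x + 7·x^2)·Dx  (order 1).
h: a_k = -12, 96, -684, 4800, -33612, 235296, …
ICs: h(0) = -12.

f: a_k = 0, -6, 9, -18, 81/2, -486/5, …
L₀ from L_f via x↦r, Dx↦r'^{-1}Dx.
Derive L from L₀ (diff closure).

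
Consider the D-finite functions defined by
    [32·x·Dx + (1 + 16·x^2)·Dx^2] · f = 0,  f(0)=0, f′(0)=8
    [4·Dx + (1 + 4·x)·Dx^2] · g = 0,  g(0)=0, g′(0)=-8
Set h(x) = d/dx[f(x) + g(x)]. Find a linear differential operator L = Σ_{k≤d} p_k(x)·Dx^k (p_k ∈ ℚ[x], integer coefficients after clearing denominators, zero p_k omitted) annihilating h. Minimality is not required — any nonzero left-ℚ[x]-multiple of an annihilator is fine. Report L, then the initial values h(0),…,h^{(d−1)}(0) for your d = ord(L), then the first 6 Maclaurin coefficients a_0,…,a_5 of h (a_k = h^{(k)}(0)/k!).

f: a_k = 0, 8, 0, -128/3, 0, 2048/5, …
g: a_k = 0, -8, 16, -128/3, 128, -2048/5, …
Sum ⇒ L₀ = lclm(L_f,L_g) in ℚ(x)⟨Dx⟩.
h₀' ⇒ L via d/dx closure of L₀.
L = (-32 - 384·x + 1536·x^2 + 2048·x^3) + (-16 - 64·x + 3072·x^3 + 4096·x^4)·Dx + (-1 + 4·x + 32·x^2 + 128·x^3 + 768·x^4 + 1024·x^5)·Dx^2  (order 2).
h: a_k = 0, 32, -256, 512, 0, 8192, …
ICs: h(0) = 0, h′(0) = 32.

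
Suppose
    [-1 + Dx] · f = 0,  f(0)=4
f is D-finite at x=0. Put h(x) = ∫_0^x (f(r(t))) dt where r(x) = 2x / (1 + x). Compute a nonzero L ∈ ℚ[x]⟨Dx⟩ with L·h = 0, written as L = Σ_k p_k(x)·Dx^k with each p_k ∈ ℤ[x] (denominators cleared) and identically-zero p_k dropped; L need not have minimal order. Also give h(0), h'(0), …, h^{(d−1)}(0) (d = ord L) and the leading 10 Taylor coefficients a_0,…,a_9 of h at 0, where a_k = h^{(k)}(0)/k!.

L = -2·Dx + (1 + 2·x + x^2)·Dx^2  (order 2).
h: a_k = 0, 4, 4, 0, -2/3, 8/15, -4/15, 16/315, 5/63, -128/945, …
ICs: h(0) = 0, h′(0) = 4.

f: a_k = 4, 4, 2, 2/3, 1/6, 1/30, 1/180, 1/1260, 1/10080, 1/90720, …
Change of var in L_f (x↦r) gives L₀.
h=∫h₀ ⇒ L = L₀·Dx.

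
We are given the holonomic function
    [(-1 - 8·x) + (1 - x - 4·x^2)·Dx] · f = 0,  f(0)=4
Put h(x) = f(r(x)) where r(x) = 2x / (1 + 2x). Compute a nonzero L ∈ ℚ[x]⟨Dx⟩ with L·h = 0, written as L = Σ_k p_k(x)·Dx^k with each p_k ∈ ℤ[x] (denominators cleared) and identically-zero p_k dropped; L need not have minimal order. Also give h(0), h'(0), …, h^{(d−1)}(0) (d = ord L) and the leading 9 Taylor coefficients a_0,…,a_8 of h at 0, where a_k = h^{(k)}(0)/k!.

L = (2 + 36·x) + (-1 - 4·x + 12·x^2 + 32·x^3)·Dx  (order 1).
h: a_k = 4, 8, 64, 0, 1024, -2048, 20480, -73728, 475136, …
ICs: h(0) = 4.

f: a_k = 4, 4, 20, 36, 116, 260, 724, 1764, 4660, …
f∘r: x↦r, Dx↦Dx/r' in L_f ⇒ L₀.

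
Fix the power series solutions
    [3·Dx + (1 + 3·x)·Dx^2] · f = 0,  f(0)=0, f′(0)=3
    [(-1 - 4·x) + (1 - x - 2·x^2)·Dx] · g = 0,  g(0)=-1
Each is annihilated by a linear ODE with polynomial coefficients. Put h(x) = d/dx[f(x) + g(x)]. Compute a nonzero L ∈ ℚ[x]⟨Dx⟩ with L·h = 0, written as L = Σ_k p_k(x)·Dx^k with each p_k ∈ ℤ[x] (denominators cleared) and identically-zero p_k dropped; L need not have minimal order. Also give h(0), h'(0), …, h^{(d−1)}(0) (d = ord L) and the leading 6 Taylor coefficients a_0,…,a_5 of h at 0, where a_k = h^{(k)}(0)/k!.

L = (-66 - 270·x - 576·x^2 - 336·x^3 - 288·x^4) + (-4 - 96·x - 492·x^2 - 832·x^3 - 696·x^4 - 480·x^5)·Dx + (3 + 19·x + 25·x^2 - 39·x^3 - 116·x^4 - 164·x^5 - 96·x^6)·Dx^2  (order 2).
h: a_k = 2, -15, 12, -125, 138, -987, …
ICs: h(0) = 2, h′(0) = -15.

f: a_k = 0, 3, -9/2, 9, -81/4, 243/5, …
g: a_k = -1, -1, -3, -5, -11, -21, …
h₀=f+g: left-lcm gives L₀, ord ≤ 3.
Differentiate: ansatz ord ≤ ord L₀ ⇒ L.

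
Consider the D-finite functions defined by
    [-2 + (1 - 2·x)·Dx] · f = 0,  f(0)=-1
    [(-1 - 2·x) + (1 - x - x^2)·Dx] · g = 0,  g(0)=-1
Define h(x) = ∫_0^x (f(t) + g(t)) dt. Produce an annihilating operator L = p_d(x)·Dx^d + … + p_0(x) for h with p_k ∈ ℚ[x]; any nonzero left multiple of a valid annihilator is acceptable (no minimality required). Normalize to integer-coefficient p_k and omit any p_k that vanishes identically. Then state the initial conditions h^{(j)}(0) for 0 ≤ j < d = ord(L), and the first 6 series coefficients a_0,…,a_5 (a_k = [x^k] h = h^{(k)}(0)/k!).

f: a_k = -1, -2, -4, -8, -16, -32, …
g: a_k = -1, -1, -2, -3, -5, -8, …
h₀=f+g: left-lcm gives L₀, ord ≤ 2.
h=∫₀ˣh₀: take L = L₀·Dx.
L = (-12·x + 12·x^2 - 8·x^3)·Dx + (4 - 6·x - 6·x^2 + 16·x^3 - 16·x^4)·Dx^2 + (-1 + 5·x - 9·x^2 + 6·x^3 + 2·x^4 - 4·x^5)·Dx^3  (order 3).
h: a_k = 0, -2, -3/2, -2, -11/4, -21/5, …
ICs: h(0) = 0, h′(0) = -2, h′′(0) = -3.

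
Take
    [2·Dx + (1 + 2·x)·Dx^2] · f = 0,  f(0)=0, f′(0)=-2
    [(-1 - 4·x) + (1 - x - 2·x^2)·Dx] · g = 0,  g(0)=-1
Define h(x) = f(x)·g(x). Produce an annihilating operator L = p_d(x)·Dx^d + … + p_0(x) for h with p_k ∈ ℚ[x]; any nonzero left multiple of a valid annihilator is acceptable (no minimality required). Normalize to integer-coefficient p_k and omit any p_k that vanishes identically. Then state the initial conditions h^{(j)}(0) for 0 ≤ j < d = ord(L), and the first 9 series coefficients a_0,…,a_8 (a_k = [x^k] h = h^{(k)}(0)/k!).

f: a_k = 0, -2, 2, -8/3, 4, -32/5, 32/3, -128/7, 32, …
g: a_k = -1, -1, -3, -5, -11, -21, -43, -85, -171, …
Sym-product of L_f,L_g gives L₀ (≤ ord 2).
L = (6 + 16·x) + (14·x + 20·x^2)·Dx + (-1 - x + 4·x^2 + 4·x^3)·Dx^2  (order 2).
h: a_k = 0, 2, 0, 20/3, 8/3, 112/5, 256/15, 8416/105, 576/7, …
ICs: h(0) = 0, h′(0) = 2.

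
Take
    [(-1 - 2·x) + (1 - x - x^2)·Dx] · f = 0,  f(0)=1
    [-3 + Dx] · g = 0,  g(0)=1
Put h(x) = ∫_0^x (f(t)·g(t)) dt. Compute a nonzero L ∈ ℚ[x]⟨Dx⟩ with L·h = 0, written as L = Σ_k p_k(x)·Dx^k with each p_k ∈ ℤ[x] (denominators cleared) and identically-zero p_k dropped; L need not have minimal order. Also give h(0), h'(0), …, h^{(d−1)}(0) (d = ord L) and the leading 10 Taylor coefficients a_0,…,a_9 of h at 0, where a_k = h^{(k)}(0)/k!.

f: a_k = 1, 1, 2, 3, 5, 8, 13, 21, 34, 55, …
g: a_k = 1, 3, 9/2, 9/2, 27/8, 81/40, 81/80, 243/560, 729/4480, 243/4480, …
L₀ := L_f ⊗_s L_g (sym. prod.), ord ≤ 1.
Integrate: L := L₀·Dx.
L = (4 - x - 3·x^2)·Dx + (-1 + x + x^2)·Dx^2  (order 2).
h: a_k = 0, 1, 2, 19/6, 9/2, 247/40, 509/60, 6623/560, 18777/1120, 972481/40320, …
ICs: h(0) = 0, h′(0) = 1.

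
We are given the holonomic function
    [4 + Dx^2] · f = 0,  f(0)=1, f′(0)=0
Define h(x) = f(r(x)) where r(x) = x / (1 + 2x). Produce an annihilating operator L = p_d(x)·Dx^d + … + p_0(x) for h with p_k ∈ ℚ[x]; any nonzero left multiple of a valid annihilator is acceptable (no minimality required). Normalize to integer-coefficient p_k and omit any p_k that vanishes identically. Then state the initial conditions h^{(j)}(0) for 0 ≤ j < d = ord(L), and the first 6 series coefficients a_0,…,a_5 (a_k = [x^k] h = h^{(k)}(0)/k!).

f: a_k = 1, 0, -2, 0, 2/3, 0, …
Substitute x→r, Dx→(1/r')Dx; clear ⇒ L₀.
L = 4 + (4 + 24·x + 48·x^2 + 32·x^3)·Dx + (1 + 8·x + 24·x^2 + 32·x^3 + 16·x^4)·Dx^2  (order 2).
h: a_k = 1, 0, -2, 8, -70/3, 176/3, …
ICs: h(0) = 1, h′(0) = 0.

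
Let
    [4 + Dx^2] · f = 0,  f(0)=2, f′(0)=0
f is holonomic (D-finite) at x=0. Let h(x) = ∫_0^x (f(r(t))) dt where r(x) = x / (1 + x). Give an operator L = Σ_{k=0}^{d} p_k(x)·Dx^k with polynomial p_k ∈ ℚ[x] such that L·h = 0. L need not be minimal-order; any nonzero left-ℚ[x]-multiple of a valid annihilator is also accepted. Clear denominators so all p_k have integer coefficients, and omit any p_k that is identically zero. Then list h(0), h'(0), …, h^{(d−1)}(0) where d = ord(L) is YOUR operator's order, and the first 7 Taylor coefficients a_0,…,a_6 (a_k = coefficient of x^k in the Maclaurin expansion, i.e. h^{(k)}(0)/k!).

L = 4·Dx + (2 + 6·x + 6·x^2 + 2·x^3)·Dx^2 + (1 + 4·x + 6·x^2 + 4·x^3 + x^4)·Dx^3  (order 3).
h: a_k = 0, 2, 0, -4/3, 2, -32/15, 16/9, …
ICs: h(0) = 0, h′(0) = 2, h′′(0) = 0.

f: a_k = 2, 0, -4, 0, 4/3, 0, -8/45, …
Change of var in L_f (x↦r) gives L₀.
h=∫h₀ ⇒ L = L₀·Dx.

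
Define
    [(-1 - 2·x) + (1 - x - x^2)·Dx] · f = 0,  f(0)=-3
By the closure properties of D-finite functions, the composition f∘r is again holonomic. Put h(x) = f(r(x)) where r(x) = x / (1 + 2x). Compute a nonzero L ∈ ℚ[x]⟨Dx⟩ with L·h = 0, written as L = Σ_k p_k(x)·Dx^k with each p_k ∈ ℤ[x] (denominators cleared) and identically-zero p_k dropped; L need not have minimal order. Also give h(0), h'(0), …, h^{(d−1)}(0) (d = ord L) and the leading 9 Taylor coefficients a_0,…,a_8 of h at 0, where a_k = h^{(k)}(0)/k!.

f: a_k = -3, -3, -6, -9, -15, -24, -39, -63, -102, …
f∘r: x↦r, Dx↦Dx/r' in L_f ⇒ L₀.
L = (-1 - 4·x) + (1 + 5·x + 7·x^2 + 2·x^3)·Dx  (order 1).
h: a_k = -3, -3, 0, 3, -9, 24, -63, 165, -432, …
ICs: h(0) = -3.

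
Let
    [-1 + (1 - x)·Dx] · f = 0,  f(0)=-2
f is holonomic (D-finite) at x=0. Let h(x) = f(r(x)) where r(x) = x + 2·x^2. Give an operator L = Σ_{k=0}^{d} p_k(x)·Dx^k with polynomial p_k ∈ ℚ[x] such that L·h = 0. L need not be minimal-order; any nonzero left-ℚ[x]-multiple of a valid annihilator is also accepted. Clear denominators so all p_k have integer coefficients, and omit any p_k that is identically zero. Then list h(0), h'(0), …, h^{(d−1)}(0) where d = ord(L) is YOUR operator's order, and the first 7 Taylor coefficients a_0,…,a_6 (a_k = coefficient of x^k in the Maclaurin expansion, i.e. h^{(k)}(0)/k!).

L = (1 + 4·x) + (-1 + x + 2·x^2)·Dx  (order 1).
h: a_k = -2, -2, -6, -10, -22, -42, -86, …
ICs: h(0) = -2.

f: a_k = -2, -2, -2, -2, -2, -2, -2, …
Change of var in L_f (x↦r) gives L₀.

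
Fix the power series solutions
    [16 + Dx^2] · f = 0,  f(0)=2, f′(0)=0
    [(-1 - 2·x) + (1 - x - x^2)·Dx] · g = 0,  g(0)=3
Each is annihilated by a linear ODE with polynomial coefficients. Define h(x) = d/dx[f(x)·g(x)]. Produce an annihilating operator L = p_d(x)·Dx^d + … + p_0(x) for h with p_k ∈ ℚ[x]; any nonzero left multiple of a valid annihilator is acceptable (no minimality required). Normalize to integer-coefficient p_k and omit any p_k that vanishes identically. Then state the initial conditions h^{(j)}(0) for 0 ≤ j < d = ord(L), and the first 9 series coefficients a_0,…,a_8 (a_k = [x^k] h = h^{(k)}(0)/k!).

L = (54 - 256·x - 128·x^2 + 256·x^3 + 128·x^4) + (-13 - 10·x + 48·x^2 + 32·x^3)·Dx + (7 - 15·x - 7·x^2 + 16·x^3 + 8·x^4)·Dx^2  (order 2).
h: a_k = 6, -72, -90, -8, -160, -2044/5, -10514/15, -44384/35, -81474/35, …
ICs: h(0) = 6, h′(0) = -72.

f: a_k = 2, 0, -16, 0, 64/3, 0, -512/45, 0, 1024/315, …
g: a_k = 3, 3, 6, 9, 15, 24, 39, 63, 102, …
h₀=f·g: eliminate ⇒ L₀, order ≤ 2·1.
Differentiate: ansatz ord ≤ ord L₀ ⇒ L.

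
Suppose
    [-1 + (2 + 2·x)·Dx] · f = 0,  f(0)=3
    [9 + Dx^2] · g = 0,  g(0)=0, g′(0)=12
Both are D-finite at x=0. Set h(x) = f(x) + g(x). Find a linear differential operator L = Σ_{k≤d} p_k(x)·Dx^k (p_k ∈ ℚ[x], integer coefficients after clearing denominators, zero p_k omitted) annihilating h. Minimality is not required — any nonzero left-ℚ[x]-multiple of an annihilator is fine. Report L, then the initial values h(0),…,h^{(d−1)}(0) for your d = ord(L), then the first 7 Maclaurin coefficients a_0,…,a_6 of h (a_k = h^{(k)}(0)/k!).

f: a_k = 3, 3/2, -3/8, 3/16, -15/128, 21/256, -63/1024, …
g: a_k = 0, 12, 0, -18, 0, 81/10, 0, …
Sum ⇒ L₀ = lclm(L_f,L_g) in ℚ(x)⟨Dx⟩.
L = (-351 - 648·x - 324·x^2) + (630 + 1926·x + 1944·x^2 + 648·x^3)·Dx + (-39 - 72·x - 36·x^2)·Dx^2 + (70 + 214·x + 216·x^2 + 72·x^3)·Dx^3  (order 3).
h: a_k = 3, 27/2, -3/8, -285/16, -15/128, 10473/1280, -63/1024, …
ICs: h(0) = 3, h′(0) = 27/2, h′′(0) = -3/4.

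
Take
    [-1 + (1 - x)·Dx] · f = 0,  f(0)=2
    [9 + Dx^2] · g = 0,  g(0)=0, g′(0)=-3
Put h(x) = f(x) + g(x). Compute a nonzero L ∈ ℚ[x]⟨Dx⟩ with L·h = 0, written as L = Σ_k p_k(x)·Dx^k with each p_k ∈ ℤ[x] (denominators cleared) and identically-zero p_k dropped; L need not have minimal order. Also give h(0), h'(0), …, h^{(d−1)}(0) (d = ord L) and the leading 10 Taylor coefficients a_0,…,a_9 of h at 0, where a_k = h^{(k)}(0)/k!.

f: a_k = 2, 2, 2, 2, 2, 2, 2, 2, 2, 2, …
g: a_k = 0, -3, 0, 9/2, 0, -81/40, 0, 243/560, 0, -243/4480, …
h₀=f+g: left-lcm gives L₀, ord ≤ 3.
L = (135 - 162·x + 81·x^2) + (-99 + 261·x - 243·x^2 + 81·x^3)·Dx + (15 - 18·x + 9·x^2)·Dx^2 + (-11 + 29·x - 27·x^2 + 9·x^3)·Dx^3  (order 3).
h: a_k = 2, -1, 2, 13/2, 2, -1/40, 2, 1363/560, 2, 8717/4480, …
ICs: h(0) = 2, h′(0) = -1, h′′(0) = 4.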